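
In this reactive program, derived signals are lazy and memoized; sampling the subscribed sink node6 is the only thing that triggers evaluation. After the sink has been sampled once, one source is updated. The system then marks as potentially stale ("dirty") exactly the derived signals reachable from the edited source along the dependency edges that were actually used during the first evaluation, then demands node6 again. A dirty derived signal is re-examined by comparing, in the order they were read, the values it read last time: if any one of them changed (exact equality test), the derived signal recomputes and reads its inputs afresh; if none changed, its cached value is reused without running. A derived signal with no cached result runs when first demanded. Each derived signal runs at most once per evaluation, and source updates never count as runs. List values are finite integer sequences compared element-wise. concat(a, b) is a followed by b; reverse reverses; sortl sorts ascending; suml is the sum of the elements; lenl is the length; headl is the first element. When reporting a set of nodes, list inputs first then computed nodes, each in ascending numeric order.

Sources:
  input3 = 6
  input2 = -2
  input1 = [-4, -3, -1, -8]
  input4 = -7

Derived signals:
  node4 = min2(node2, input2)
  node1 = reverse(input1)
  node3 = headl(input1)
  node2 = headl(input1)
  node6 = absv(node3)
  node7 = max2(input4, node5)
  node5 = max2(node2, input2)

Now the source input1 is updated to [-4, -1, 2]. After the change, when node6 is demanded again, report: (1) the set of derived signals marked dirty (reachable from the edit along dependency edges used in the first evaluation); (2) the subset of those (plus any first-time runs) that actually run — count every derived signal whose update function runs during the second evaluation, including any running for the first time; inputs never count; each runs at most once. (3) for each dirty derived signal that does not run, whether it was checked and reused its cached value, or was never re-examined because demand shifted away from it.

The edit dirties: node3, node6.
1 derived signals run: node3.
Cache hits after checking: node6.
Note the absorption at node3: it re-runs yet its value is the same, leaving the output's value untouched.

First demand of the output computes:
  node3 = headl([-4, -3, -1, -8]) = -4
  node6 = absv(-4) = 4

After the edit, cleaning proceeds:
  node3: a read changed (input1 [-4, -3, -1, -8]->[-4, -1, 2]) — executes, giving -4 — identical to its old value.
  node6: dirty, but its reads are unchanged (node3 unchanged); cached 4 stands.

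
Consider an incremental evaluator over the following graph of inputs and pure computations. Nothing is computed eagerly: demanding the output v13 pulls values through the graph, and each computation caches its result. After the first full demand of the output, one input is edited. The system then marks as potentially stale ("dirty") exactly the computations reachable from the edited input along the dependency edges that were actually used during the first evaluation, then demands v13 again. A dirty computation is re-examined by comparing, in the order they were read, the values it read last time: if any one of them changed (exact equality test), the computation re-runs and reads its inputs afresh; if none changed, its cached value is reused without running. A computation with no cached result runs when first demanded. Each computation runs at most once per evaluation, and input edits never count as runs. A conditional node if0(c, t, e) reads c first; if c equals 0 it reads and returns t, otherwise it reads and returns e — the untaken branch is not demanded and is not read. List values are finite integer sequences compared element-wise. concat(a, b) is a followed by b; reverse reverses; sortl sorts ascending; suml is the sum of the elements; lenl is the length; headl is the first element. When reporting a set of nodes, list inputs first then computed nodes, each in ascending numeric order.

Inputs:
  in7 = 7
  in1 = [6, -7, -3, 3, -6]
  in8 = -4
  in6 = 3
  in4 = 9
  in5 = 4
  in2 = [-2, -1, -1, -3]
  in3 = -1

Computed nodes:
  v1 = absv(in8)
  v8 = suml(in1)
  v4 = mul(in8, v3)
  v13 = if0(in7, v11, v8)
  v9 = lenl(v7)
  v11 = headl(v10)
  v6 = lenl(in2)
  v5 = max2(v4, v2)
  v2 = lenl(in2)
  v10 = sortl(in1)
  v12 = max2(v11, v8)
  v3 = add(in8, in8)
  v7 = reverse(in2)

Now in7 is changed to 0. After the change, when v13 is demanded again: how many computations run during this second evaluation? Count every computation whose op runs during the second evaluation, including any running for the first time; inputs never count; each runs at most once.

Run set: v10, v11, v13 (3 run).
The important point: the flipped condition pulls in fresh nodes; v10, v11 run for the first time.

Initial pass — values computed on the first demand:
  v8 = suml([6, -7, -3, 3, -6]) = -7
  v13 = if0(in7=7 -> else branch v8) = -7

Second demand — change propagation:
  v10: newly demanded (no cache) — executes and yields [-7, -6, -3, 3, 6].
  v11: newly demanded (no cache) — executes and yields -7.
  v13: re-runs because in7 7->0; new result -7 (unchanged).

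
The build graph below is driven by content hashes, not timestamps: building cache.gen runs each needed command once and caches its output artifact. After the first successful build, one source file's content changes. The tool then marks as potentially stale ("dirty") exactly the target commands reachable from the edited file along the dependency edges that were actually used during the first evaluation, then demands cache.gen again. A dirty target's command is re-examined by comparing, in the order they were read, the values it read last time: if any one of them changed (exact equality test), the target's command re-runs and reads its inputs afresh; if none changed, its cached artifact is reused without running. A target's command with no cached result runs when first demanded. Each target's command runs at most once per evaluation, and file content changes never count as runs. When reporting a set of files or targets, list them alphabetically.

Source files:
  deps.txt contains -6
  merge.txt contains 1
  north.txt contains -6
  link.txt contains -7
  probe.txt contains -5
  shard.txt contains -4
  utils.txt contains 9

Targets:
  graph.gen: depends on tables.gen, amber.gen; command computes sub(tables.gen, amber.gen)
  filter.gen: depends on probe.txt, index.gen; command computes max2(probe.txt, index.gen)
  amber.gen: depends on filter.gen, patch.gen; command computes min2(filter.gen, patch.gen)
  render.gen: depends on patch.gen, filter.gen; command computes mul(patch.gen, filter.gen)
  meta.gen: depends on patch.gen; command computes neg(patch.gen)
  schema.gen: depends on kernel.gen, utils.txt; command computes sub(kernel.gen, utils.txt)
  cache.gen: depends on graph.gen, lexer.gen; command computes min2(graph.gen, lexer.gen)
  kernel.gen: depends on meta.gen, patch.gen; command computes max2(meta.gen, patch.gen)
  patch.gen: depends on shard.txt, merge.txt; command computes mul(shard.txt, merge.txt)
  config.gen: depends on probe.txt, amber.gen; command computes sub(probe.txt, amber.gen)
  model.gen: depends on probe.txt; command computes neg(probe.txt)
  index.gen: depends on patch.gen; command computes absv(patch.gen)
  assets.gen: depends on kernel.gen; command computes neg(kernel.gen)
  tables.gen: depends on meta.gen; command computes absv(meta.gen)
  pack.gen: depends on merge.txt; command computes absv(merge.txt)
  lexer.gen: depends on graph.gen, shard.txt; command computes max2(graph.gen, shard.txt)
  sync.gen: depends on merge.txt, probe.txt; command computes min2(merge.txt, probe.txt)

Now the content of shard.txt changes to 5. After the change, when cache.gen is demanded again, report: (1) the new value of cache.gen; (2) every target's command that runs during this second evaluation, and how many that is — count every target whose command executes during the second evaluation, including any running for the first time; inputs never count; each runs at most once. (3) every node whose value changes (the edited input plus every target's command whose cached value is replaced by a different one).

Initial pass — values computed on the first demand:
  patch.gen = mul(-4, 1) = -4
  index.gen = absv(-4) = 4
  filter.gen = max2(-5, 4) = 4
  amber.gen = min2(4, -4) = -4
  meta.gen = neg(-4) = 4
  tables.gen = absv(4) = 4
  graph.gen = sub(4, -4) = 8
  lexer.gen = max2(8, -4) = 8
  cache.gen = min2(8, 8) = 8

Second demand — change propagation:
  patch.gen: re-runs because shard.txt -4->5; new result 5.
  index.gen: re-runs because patch.gen -4->5; new result 5.
  filter.gen: re-runs because index.gen 4->5; new result 5.
  amber.gen: re-runs because filter.gen 4->5; patch.gen -4->5; new result 5.
  meta.gen: re-runs because patch.gen -4->5; new result -5.
  tables.gen: re-runs because meta.gen 4->-5; new result 5.
  graph.gen: re-runs because tables.gen 4->5; amber.gen -4->5; new result 0.
  lexer.gen: re-runs because graph.gen 8->0; shard.txt -4->5; new result 5.
  cache.gen: re-runs because graph.gen 8->0; lexer.gen 8->5; new result 0.

cache.gen now evaluates to 0.
Run set: amber.gen, cache.gen, filter.gen, graph.gen, index.gen, lexer.gen, meta.gen, patch.gen, tables.gen (9 run).
Changed values: amber.gen, cache.gen, filter.gen, graph.gen, index.gen, lexer.gen, meta.gen, patch.gen, shard.txt, tables.gen.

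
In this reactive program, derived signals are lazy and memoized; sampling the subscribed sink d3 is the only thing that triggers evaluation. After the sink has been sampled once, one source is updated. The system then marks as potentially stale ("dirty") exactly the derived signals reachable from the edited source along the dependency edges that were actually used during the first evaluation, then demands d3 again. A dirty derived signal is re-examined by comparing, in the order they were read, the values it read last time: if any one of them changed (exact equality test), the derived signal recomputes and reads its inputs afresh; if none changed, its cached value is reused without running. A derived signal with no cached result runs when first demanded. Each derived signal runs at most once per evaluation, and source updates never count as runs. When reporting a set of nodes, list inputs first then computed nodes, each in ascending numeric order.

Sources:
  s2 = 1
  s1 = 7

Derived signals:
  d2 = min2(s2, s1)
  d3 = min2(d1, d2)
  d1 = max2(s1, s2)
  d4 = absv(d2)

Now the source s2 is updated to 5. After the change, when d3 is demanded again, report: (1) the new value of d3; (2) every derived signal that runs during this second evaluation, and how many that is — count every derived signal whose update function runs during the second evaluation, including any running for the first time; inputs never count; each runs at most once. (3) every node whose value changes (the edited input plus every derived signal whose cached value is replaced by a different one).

First demand of the output computes:
  d1 = max2(7, 1) = 7
  d2 = min2(1, 7) = 1
  d3 = min2(7, 1) = 1

After the edit, cleaning proceeds:
  d1: a read changed (s2 1->5) — executes, giving 7 — identical to its old value.
  d2: a read changed (s2 1->5) — executes, giving 5.
  d3: a read changed (d2 1->5) — executes, giving 5.

Demanding d3 again yields 5.
3 derived signals run: d1, d2, d3.
The nodes whose values change: s2, d2, d3.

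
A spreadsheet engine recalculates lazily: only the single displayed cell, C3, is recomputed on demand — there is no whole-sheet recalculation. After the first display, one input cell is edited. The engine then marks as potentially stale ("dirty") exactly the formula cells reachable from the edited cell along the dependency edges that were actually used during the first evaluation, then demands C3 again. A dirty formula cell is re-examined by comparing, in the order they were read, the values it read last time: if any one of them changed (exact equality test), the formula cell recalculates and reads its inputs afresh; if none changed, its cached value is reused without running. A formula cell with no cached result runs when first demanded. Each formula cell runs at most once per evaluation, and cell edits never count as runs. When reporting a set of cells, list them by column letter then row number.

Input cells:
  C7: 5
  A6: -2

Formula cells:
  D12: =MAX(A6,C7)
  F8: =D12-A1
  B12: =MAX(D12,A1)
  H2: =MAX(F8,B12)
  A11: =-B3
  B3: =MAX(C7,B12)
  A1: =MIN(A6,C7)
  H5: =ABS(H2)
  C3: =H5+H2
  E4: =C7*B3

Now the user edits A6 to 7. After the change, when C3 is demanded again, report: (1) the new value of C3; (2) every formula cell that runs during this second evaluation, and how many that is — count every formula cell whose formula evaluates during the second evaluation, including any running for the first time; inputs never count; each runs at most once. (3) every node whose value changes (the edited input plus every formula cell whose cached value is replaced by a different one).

New value of C3: 14.
Formula cells that run: A1, B12, D12, F8, H2 — 5 in total.
Values that change: A1, A6, B12, D12, F8.
Key observation: the change is absorbed at H2 — it re-runs but produces the same value, and the output's value is unchanged.

First evaluation (everything demanded from the output):
  A1 = MIN(-2, 5) = -2
  D12 = MAX(-2, 5) = 5
  B12 = MAX(5, -2) = 5
  F8 = 5 - -2 = 7
  H2 = MAX(7, 5) = 7
  H5 = ABS(7) = 7
  C3 = 7 + 7 = 14

Propagation after the edit:
  A1: runs — A6 -2->7; result 5.
  D12: runs — A6 -2->7; result 7.
  B12: runs — D12 5->7; A1 -2->5; result 7.
  F8: runs — D12 5->7; A1 -2->5; result 2.
  H2: runs — F8 7->2; B12 5->7; result 7 (same value as before).
  H5: checked — values it read are unchanged (H2 unchanged); reused cached 7 without running.
  C3: checked — values it read are unchanged (H5 unchanged, H2 unchanged); reused cached 14 without running.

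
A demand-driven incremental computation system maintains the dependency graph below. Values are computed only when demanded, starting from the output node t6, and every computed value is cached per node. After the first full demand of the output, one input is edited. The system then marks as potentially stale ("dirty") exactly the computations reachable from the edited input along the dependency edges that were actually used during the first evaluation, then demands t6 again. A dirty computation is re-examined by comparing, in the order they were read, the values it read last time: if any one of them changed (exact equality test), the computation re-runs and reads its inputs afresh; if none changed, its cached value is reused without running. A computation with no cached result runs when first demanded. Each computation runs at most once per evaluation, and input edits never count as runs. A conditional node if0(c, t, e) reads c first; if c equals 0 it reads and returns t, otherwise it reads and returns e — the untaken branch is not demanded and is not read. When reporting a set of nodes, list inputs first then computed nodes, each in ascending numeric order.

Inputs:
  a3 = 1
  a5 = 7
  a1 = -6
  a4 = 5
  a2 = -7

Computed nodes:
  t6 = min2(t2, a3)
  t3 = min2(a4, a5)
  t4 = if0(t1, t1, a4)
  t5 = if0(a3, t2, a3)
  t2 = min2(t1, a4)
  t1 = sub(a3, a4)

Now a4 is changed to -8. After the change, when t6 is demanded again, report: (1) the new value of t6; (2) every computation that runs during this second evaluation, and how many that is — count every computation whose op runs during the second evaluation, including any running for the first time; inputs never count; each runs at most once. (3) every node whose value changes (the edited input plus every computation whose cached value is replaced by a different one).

First evaluation (everything demanded from the output):
  t1 = sub(1, 5) = -4
  t2 = min2(-4, 5) = -4
  t6 = min2(-4, 1) = -4

Propagation after the edit:
  t1: runs — a4 5->-8; result 9.
  t2: runs — t1 -4->9; a4 5->-8; result -8.
  t6: runs — t2 -4->-8; result -8.

New value of t6: -8.
Computations that run: t1, t2, t6 — 3 in total.
Values that change: a4, t1, t2, t6.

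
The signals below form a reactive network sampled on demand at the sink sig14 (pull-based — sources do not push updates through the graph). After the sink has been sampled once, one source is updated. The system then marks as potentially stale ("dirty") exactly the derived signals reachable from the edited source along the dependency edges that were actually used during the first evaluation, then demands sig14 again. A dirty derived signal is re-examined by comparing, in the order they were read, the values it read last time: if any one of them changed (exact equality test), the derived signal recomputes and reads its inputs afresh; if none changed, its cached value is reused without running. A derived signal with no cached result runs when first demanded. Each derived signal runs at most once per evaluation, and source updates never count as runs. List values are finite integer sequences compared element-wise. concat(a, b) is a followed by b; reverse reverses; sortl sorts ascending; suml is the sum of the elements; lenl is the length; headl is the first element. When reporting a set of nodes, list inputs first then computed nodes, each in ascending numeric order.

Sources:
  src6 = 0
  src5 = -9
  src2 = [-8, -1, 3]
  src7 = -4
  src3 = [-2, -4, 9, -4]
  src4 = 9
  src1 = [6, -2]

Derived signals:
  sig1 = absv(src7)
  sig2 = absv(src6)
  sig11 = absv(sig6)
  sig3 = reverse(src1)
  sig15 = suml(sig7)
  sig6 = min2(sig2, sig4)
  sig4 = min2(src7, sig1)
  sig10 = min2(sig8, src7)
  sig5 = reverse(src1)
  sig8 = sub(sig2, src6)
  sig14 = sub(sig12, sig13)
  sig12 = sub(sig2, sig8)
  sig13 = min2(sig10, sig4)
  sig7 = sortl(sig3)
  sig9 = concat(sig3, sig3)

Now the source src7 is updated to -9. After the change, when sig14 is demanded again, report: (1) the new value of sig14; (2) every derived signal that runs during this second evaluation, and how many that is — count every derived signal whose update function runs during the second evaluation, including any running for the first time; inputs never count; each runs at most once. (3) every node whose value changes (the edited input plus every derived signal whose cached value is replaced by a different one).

Initial pass — values computed on the first demand:
  sig1 = absv(-4) = 4
  sig2 = absv(0) = 0
  sig4 = min2(-4, 4) = -4
  sig8 = sub(0, 0) = 0
  sig10 = min2(0, -4) = -4
  sig12 = sub(0, 0) = 0
  sig13 = min2(-4, -4) = -4
  sig14 = sub(0, -4) = 4

Second demand — change propagation:
  sig1: re-runs because src7 -4->-9; new result 9.
  sig4: re-runs because src7 -4->-9; sig1 4->9; new result -9.
  sig10: re-runs because src7 -4->-9; new result -9.
  sig13: re-runs because sig10 -4->-9; sig4 -4->-9; new result -9.
  sig14: re-runs because sig13 -4->-9; new result 9.

sig14 now evaluates to 9.
Run set: sig1, sig4, sig10, sig13, sig14 (5 run).
Changed values: src7, sig1, sig4, sig10, sig13, sig14.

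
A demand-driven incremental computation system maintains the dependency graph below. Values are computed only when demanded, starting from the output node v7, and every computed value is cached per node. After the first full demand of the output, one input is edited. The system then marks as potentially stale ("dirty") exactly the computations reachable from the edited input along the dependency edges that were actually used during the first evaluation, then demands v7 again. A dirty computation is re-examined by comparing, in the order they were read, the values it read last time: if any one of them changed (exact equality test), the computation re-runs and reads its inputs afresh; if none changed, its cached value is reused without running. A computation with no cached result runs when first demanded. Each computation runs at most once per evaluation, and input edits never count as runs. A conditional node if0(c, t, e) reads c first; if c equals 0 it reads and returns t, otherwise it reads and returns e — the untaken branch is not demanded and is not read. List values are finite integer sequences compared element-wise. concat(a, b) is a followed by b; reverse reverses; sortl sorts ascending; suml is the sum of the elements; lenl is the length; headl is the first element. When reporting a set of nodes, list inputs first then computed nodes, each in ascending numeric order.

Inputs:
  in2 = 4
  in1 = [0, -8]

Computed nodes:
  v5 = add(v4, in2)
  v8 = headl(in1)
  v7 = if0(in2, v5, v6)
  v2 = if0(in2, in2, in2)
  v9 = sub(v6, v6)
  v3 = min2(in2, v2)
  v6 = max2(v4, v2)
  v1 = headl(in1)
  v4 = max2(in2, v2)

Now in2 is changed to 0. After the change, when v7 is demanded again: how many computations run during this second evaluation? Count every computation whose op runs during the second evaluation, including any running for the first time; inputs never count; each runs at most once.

First evaluation (everything demanded from the output):
  v2 = if0(in2=4 -> else branch in2) = 4
  v4 = max2(4, 4) = 4
  v6 = max2(4, 4) = 4
  v7 = if0(in2=4 -> else branch v6) = 4

Propagation after the edit:
  v2: runs — in2 4->0; in2 4->0; result 0.
  v4: runs — in2 4->0; v2 4->0; result 0.
  v5: demanded for the first time — runs, produces 0.
  v6: marked dirty but never re-examined — demand shifted away from it.
  v7: runs — in2 4->0; result 0.

Key observation: a condition flipped, so demand moved to the other branch — v6 is never re-examined.

Computations that run: v2, v4, v5, v7 — 4 in total.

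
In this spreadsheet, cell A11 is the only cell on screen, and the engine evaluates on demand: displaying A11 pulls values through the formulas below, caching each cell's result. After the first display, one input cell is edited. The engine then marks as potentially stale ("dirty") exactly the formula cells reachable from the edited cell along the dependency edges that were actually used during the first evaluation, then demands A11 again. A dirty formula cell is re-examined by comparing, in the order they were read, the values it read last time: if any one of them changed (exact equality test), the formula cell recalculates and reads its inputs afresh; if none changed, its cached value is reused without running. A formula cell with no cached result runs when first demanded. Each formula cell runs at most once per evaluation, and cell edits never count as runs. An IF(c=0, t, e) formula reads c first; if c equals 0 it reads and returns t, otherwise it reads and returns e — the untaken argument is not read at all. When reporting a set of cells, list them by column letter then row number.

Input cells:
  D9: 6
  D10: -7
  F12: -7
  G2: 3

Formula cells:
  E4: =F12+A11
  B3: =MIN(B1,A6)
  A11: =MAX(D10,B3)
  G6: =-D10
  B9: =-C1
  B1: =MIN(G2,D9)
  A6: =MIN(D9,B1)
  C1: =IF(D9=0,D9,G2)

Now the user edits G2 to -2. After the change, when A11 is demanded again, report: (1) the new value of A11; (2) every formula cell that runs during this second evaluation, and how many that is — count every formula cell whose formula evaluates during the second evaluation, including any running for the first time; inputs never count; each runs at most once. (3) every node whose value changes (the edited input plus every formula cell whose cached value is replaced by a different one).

Initial pass — values computed on the first demand:
  B1 = MIN(3, 6) = 3
  A6 = MIN(6, 3) = 3
  B3 = MIN(3, 3) = 3
  A11 = MAX(-7, 3) = 3

Second demand — change propagation:
  B1: re-runs because G2 3->-2; new result -2.
  A6: re-runs because B1 3->-2; new result -2.
  B3: re-runs because B1 3->-2; A6 3->-2; new result -2.
  A11: re-runs because B3 3->-2; new result -2.

A11 now evaluates to -2.
Run set: A6, A11, B1, B3 (4 run).
Changed values: A6, A11, B1, B3, G2.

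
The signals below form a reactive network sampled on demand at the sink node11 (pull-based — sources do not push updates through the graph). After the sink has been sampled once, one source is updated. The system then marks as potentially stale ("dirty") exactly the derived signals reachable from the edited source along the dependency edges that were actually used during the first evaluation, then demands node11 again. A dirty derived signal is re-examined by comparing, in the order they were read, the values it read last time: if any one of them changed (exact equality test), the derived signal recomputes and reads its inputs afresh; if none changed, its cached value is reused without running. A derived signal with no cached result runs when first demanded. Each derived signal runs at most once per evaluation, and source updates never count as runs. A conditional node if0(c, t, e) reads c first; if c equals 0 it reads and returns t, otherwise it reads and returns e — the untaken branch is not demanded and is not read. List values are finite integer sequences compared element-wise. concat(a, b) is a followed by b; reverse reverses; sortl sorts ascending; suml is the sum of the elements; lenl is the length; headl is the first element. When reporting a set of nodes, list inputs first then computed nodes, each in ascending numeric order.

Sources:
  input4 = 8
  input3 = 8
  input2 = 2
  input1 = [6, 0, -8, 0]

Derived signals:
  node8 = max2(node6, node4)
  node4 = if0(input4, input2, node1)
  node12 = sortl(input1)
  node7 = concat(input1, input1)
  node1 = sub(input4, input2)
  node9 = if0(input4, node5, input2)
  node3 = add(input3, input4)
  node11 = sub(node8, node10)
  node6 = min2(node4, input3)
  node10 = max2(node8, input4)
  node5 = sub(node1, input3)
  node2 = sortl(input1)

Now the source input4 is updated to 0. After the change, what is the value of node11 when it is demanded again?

Initial pass — values computed on the first demand:
  node1 = sub(8, 2) = 6
  node4 = if0(input4=8 -> else branch node1) = 6
  node6 = min2(6, 8) = 6
  node8 = max2(6, 6) = 6
  node10 = max2(6, 8) = 8
  node11 = sub(6, 8) = -2

Second demand — change propagation:
  node1: dirty yet unreached — the second evaluation never asks for it.
  node4: re-runs because input4 8->0; new result 2.
  node6: re-runs because node4 6->2; new result 2.
  node8: re-runs because node6 6->2; node4 6->2; new result 2.
  node10: re-runs because node8 6->2; input4 8->0; new result 2.
  node11: re-runs because node8 6->2; node10 8->2; new result 0.

The important point: the flipped condition redirects demand; node1 is left stale, never re-checked.

node11 now evaluates to 0.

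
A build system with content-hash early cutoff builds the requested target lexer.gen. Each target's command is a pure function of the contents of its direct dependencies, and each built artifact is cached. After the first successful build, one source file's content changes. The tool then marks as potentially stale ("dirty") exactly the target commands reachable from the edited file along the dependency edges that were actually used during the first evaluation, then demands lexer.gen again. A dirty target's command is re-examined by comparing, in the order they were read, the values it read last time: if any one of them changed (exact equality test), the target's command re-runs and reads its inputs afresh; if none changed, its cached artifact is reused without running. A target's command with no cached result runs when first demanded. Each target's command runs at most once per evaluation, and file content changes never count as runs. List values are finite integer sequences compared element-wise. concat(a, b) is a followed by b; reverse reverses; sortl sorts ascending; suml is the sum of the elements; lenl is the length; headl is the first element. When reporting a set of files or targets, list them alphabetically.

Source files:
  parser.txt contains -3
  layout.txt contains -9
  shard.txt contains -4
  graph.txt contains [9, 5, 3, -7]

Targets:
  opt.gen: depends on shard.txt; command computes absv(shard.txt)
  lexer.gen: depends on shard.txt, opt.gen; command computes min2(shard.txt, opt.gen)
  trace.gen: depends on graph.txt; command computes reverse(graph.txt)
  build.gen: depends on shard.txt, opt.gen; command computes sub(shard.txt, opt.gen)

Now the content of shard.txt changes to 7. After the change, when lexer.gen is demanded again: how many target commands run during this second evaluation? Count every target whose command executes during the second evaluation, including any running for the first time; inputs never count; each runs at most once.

Target commands that run: lexer.gen, opt.gen — 2 in total.

First evaluation (everything demanded from the output):
  opt.gen = absv(-4) = 4
  lexer.gen = min2(-4, 4) = -4

Propagation after the edit:
  opt.gen: runs — shard.txt -4->7; result 7.
  lexer.gen: runs — shard.txt -4->7; opt.gen 4->7; result 7.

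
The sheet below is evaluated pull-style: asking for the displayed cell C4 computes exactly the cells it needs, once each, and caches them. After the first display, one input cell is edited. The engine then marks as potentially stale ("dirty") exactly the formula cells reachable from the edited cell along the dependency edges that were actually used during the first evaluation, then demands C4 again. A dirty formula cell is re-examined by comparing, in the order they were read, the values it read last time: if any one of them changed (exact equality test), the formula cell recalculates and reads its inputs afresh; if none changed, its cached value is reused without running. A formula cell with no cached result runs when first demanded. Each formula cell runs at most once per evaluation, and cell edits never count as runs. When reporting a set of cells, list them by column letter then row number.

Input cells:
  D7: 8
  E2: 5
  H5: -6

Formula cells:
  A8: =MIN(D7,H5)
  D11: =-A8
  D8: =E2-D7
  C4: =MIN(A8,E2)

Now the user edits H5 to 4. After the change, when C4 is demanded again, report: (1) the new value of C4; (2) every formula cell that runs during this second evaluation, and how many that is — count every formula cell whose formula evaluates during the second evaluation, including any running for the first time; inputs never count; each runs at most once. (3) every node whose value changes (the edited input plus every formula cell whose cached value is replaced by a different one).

Demanding C4 again yields 4.
2 formula cells run: A8, C4.
The nodes whose values change: A8, C4, H5.

First demand of the output computes:
  A8 = MIN(8, -6) = -6
  C4 = MIN(-6, 5) = -6

After the edit, cleaning proceeds:
  A8: a read changed (H5 -6->4) — executes, giving 4.
  C4: a read changed (A8 -6->4) — executes, giving 4.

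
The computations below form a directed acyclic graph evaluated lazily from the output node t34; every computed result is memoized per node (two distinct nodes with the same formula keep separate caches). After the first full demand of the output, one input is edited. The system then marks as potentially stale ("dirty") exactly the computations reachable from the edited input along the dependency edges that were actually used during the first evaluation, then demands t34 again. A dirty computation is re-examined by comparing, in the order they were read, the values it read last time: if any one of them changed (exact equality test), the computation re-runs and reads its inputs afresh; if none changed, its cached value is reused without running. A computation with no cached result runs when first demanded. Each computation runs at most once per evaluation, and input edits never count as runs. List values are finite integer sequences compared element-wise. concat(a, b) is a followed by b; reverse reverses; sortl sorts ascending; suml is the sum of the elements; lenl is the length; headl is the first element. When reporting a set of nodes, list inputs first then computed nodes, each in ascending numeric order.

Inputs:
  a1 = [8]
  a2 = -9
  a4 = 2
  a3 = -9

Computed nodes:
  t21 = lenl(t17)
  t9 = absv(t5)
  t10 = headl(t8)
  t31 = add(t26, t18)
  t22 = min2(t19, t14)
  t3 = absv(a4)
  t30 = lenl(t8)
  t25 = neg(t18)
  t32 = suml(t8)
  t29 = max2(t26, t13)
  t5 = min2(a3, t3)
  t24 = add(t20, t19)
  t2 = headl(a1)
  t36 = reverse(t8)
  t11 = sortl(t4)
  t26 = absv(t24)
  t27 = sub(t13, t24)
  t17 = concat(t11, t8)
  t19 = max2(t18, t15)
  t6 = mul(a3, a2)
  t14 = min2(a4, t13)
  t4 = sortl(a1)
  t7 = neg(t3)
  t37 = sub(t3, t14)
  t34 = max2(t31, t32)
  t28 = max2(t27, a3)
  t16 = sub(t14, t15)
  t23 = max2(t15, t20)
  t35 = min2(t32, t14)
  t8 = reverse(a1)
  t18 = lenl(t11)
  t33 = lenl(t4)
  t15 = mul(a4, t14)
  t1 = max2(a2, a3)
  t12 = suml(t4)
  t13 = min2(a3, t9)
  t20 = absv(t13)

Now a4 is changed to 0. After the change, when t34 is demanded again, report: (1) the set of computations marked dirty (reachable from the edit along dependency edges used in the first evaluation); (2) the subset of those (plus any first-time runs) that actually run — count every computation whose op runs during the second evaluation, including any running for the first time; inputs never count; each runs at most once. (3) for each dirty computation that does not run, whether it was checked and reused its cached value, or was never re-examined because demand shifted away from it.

The edit dirties: t3, t5, t9, t13, t14, t15, t19, t20, t24, t26, t31, t34.
5 computations run: t3, t5, t14, t15, t19.
Cache hits after checking: t9, t13, t20, t24, t26, t31, t34.
Note where the cutoff bites: t9 is checked, finds nothing changed, and keeps its cache.

First demand of the output computes:
  t3 = absv(2) = 2
  t4 = sortl([8]) = [8]
  t5 = min2(-9, 2) = -9
  t8 = reverse([8]) = [8]
  t9 = absv(-9) = 9
  t11 = sortl([8]) = [8]
  t13 = min2(-9, 9) = -9
  t14 = min2(2, -9) = -9
  t15 = mul(2, -9) = -18
  t18 = lenl([8]) = 1
  t19 = max2(1, -18) = 1
  t20 = absv(-9) = 9
  t24 = add(9, 1) = 10
  t26 = absv(10) = 10
  t31 = add(10, 1) = 11
  t32 = suml([8]) = 8
  t34 = max2(11, 8) = 11

After the edit, cleaning proceeds:
  t3: a read changed (a4 2->0) — executes, giving 0.
  t5: a read changed (t3 2->0) — executes, giving -9 — identical to its old value.
  t9: dirty, but its reads are unchanged (t5 unchanged); cached 9 stands.
  t13: dirty, but its reads are unchanged (a3 unchanged, t9 unchanged); cached -9 stands.
  t14: a read changed (a4 2->0) — executes, giving -9 — identical to its old value.
  t15: a read changed (a4 2->0) — executes, giving 0.
  t19: a read changed (t15 -18->0) — executes, giving 1 — identical to its old value.
  t20: dirty, but its reads are unchanged (t13 unchanged); cached 9 stands.
  t24: dirty, but its reads are unchanged (t20 unchanged, t19 unchanged); cached 10 stands.
  t26: dirty, but its reads are unchanged (t24 unchanged); cached 10 stands.
  t31: dirty, but its reads are unchanged (t26 unchanged, t18 unchanged); cached 11 stands.
  t34: dirty, but its reads are unchanged (t31 unchanged, t32 unchanged); cached 11 stands.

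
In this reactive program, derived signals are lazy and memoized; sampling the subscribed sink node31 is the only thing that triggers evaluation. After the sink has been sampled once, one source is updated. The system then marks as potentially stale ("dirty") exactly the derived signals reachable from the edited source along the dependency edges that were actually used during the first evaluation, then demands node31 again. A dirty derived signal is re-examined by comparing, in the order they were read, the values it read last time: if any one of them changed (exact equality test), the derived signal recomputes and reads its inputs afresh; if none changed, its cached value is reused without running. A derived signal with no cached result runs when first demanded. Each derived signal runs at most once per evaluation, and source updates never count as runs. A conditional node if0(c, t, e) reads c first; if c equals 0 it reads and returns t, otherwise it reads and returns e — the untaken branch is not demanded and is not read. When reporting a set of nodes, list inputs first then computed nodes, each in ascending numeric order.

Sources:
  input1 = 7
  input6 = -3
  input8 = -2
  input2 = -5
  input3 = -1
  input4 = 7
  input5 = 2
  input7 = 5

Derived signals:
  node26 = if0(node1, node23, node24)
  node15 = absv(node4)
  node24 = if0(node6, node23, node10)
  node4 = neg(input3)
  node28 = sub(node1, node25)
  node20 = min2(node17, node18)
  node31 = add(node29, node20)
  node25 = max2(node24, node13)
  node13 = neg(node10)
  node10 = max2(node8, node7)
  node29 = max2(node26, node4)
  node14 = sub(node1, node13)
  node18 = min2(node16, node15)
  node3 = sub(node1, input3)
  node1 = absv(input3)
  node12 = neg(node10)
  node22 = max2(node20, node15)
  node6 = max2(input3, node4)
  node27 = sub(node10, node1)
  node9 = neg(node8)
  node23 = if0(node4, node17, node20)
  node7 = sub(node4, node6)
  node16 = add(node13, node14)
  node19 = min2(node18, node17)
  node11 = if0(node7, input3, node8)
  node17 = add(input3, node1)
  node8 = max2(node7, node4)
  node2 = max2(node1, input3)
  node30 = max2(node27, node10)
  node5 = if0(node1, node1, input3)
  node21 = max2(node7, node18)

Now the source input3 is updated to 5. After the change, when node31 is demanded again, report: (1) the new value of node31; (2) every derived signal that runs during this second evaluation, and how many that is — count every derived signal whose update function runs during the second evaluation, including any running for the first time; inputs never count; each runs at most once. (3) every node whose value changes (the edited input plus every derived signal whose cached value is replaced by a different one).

First demand of the output computes:
  node1 = absv(-1) = 1
  node4 = neg(-1) = 1
  node6 = max2(-1, 1) = 1
  node7 = sub(1, 1) = 0
  node8 = max2(0, 1) = 1
  node10 = max2(1, 0) = 1
  node13 = neg(1) = -1
  node14 = sub(1, -1) = 2
  node15 = absv(1) = 1
  node16 = add(-1, 2) = 1
  node17 = add(-1, 1) = 0
  node18 = min2(1, 1) = 1
  node20 = min2(0, 1) = 0
  node24 = if0(node6=1 -> else branch node10) = 1
  node26 = if0(node1=1 -> else branch node24) = 1
  node29 = max2(1, 1) = 1
  node31 = add(1, 0) = 1

After the edit, cleaning proceeds:
  node1: a read changed (input3 -1->5) — executes, giving 5.
  node4: a read changed (input3 -1->5) — executes, giving -5.
  node6: a read changed (input3 -1->5; node4 1->-5) — executes, giving 5.
  node7: a read changed (node4 1->-5; node6 1->5) — executes, giving -10.
  node8: a read changed (node7 0->-10; node4 1->-5) — executes, giving -5.
  node10: a read changed (node8 1->-5; node7 0->-10) — executes, giving -5.
  node13: a read changed (node10 1->-5) — executes, giving 5.
  node14: a read changed (node1 1->5; node13 -1->5) — executes, giving 0.
  node15: a read changed (node4 1->-5) — executes, giving 5.
  node16: a read changed (node13 -1->5; node14 2->0) — executes, giving 5.
  node17: a read changed (input3 -1->5; node1 1->5) — executes, giving 10.
  node18: a read changed (node16 1->5; node15 1->5) — executes, giving 5.
  node20: a read changed (node17 0->10; node18 1->5) — executes, giving 5.
  node24: a read changed (node6 1->5; node10 1->-5) — executes, giving -5.
  node26: a read changed (node1 1->5; node24 1->-5) — executes, giving -5.
  node29: a read changed (node26 1->-5; node4 1->-5) — executes, giving -5.
  node31: a read changed (node29 1->-5; node20 0->5) — executes, giving 0.

Demanding node31 again yields 0.
17 derived signals run: node1, node4, node6, node7, node8, node10, node13, node14, node15, node16, node17, node18, node20, node24, node26, node29, node31.
The nodes whose values change: input3, node1, node4, node6, node7, node8, node10, node13, node14, node15, node16, node17, node18, node20, node24, node26, node29, node31.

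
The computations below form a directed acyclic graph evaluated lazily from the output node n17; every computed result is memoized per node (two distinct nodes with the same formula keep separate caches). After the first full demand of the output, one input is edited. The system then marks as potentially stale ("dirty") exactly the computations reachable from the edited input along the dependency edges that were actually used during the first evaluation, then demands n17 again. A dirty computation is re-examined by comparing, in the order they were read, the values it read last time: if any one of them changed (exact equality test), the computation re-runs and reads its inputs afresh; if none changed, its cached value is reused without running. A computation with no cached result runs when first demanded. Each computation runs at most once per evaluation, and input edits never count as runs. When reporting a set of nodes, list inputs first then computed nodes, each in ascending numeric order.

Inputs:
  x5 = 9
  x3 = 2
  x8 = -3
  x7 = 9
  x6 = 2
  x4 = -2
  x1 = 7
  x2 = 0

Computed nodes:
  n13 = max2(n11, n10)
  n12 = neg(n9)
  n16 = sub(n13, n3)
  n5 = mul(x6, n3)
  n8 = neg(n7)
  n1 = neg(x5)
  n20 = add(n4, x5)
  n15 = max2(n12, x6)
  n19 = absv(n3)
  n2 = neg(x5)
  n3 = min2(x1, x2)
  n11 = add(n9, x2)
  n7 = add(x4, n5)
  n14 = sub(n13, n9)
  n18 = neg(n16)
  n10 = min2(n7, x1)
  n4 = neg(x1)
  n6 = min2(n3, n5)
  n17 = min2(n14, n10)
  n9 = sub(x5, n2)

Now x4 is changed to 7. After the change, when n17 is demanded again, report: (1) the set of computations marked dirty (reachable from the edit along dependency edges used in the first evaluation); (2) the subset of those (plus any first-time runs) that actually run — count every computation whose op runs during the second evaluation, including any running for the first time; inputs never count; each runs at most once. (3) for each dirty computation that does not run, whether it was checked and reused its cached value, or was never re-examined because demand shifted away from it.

The edit dirties: n7, n10, n13, n14, n17.
4 computations run: n7, n10, n13, n17.
Cache hits after checking: n14.
Note where the cutoff bites: n14 is checked, finds nothing changed, and keeps its cache.

First demand of the output computes:
  n2 = neg(9) = -9
  n3 = min2(7, 0) = 0
  n5 = mul(2, 0) = 0
  n7 = add(-2, 0) = -2
  n9 = sub(9, -9) = 18
  n10 = min2(-2, 7) = -2
  n11 = add(18, 0) = 18
  n13 = max2(18, -2) = 18
  n14 = sub(18, 18) = 0
  n17 = min2(0, -2) = -2

After the edit, cleaning proceeds:
  n7: a read changed (x4 -2->7) — executes, giving 7.
  n10: a read changed (n7 -2->7) — executes, giving 7.
  n13: a read changed (n10 -2->7) — executes, giving 18 — identical to its old value.
  n14: dirty, but its reads are unchanged (n13 unchanged, n9 unchanged); cached 0 stands.
  n17: a read changed (n10 -2->7) — executes, giving 0.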